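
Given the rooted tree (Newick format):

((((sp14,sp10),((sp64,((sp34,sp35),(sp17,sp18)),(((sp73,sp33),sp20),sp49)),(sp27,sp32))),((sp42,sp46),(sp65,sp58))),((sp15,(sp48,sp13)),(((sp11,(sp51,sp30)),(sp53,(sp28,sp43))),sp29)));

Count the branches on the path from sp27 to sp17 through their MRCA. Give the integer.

The MRCA of sp27 and sp17 is the node subtending ((sp64,((sp34,sp35),(sp17,sp18)),(((sp73,sp33),sp20),sp49)),(sp27,sp32)).
From sp27 up to that node: 2 branches. From sp17 up to the same node: 4 branches. Total: 2 + 4 = 6.

6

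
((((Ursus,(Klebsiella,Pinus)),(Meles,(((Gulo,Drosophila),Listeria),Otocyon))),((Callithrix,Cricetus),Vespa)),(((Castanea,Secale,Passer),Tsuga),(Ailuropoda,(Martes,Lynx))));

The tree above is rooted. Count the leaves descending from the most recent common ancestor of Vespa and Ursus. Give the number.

11

The MRCA of Vespa and Ursus is the node subtending (((Ursus,(Klebsiella,Pinus)),(Meles,(((Gulo,Drosophila),Listeria),Otocyon))),((Callithrix,Cricetus),Vespa)).
That clade contains 11 terminal taxa: Callithrix, Cricetus, Drosophila, Gulo, Klebsiella, Listeria, Meles, Otocyon, Pinus, Ursus, Vespa.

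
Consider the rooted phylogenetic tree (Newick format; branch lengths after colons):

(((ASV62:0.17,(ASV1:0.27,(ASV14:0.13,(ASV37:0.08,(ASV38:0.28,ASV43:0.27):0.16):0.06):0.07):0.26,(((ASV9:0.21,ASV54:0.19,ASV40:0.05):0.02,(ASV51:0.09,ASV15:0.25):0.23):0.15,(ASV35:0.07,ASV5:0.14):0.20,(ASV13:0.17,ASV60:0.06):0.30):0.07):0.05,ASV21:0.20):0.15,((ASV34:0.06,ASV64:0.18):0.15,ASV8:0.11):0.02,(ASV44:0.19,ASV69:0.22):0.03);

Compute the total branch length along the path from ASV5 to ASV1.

0.94

The path runs ASV5 → … → MRCA → … → ASV1; the MRCA is the node subtending (ASV62,(ASV1,(ASV14,(ASV37,(ASV38,ASV43)))),(((ASV9,ASV54,ASV40),(ASV51,ASV15)),(ASV35,ASV5),(ASV13,ASV60))).
Branch lengths along that path: 0.14 + 0.20 + 0.07 + 0.26 + 0.27 = 0.94.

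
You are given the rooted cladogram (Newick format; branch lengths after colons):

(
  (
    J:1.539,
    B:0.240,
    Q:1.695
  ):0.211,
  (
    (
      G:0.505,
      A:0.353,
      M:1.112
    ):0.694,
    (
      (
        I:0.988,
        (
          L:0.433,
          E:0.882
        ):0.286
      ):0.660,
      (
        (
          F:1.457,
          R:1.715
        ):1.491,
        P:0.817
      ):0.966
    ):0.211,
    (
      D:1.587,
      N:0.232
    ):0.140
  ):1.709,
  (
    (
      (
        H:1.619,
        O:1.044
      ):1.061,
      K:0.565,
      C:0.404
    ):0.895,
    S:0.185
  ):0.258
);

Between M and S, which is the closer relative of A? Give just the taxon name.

The MRCA of A and M subtends (G,A,M) (3 taxa).
The MRCA of A and S is the root, subtending the entire tree (19 taxa).
The first is nested inside the second, so A shares a more recent common ancestor with M.

M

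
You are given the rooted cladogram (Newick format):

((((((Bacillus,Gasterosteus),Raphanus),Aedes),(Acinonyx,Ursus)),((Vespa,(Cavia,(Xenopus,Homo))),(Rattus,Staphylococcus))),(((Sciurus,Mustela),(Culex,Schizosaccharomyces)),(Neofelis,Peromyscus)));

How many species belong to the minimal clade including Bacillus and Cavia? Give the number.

The MRCA of Bacillus and Cavia is the node subtending (((((Bacillus,Gasterosteus),Raphanus),Aedes),(Acinonyx,Ursus)),((Vespa,(Cavia,(Xenopus,Homo))),(Rattus,Staphylococcus))).
That clade contains 12 terminal taxa: Acinonyx, Aedes, Bacillus, Cavia, Gasterosteus, Homo, Raphanus, Rattus, Staphylococcus, Ursus, Vespa, Xenopus.

12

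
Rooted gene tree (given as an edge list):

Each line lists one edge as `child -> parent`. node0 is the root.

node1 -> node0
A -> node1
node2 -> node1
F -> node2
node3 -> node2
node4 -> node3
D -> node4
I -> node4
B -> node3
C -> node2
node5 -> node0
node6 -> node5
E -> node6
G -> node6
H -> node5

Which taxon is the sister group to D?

D attaches to the tree at the node subtending (D,I).
The other lineage descending from that same node — the sister group — is the single tip I.

I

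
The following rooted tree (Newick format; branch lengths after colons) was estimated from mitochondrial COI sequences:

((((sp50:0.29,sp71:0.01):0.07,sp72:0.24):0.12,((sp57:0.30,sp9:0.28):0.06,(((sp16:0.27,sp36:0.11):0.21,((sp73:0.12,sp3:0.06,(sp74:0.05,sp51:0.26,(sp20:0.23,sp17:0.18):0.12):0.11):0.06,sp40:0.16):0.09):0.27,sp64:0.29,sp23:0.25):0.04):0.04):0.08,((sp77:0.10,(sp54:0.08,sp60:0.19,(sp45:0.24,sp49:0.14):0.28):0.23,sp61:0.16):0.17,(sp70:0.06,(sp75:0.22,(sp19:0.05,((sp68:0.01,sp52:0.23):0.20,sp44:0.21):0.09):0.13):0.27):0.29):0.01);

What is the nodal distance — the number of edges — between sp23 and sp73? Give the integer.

The MRCA of sp23 and sp73 is the node subtending (((sp16,sp36),((sp73,sp3,(sp74,sp51,(sp20,sp17))),sp40)),sp64,sp23).
From sp23 up to that node: 1 branch. From sp73 up to the same node: 4 branches. Total: 1 + 4 = 5.

5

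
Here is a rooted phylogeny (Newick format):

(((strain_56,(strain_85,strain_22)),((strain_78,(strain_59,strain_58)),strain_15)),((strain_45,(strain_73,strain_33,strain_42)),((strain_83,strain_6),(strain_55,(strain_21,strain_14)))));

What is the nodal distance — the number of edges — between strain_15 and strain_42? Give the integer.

7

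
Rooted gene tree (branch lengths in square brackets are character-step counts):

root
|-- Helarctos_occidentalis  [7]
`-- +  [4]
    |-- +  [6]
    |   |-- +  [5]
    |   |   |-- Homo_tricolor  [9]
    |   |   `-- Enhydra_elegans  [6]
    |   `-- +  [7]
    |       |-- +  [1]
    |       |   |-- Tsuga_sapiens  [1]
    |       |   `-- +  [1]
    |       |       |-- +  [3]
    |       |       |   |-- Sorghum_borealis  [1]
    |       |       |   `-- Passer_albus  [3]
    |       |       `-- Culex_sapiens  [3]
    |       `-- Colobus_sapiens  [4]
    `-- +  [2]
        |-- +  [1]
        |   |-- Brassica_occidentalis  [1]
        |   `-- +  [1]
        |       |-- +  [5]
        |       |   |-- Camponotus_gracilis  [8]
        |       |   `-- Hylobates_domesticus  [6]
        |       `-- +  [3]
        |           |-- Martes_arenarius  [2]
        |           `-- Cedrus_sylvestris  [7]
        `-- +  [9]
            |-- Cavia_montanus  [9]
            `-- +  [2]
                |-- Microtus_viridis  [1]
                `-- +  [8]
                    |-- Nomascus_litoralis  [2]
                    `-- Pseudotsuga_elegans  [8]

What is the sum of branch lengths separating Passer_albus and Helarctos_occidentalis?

32

The path runs Passer_albus → … → MRCA → … → Helarctos_occidentalis; the MRCA is the root of the tree.
Branch lengths along that path: 3 + 3 + 1 + 1 + 7 + 6 + 4 + 7 = 32.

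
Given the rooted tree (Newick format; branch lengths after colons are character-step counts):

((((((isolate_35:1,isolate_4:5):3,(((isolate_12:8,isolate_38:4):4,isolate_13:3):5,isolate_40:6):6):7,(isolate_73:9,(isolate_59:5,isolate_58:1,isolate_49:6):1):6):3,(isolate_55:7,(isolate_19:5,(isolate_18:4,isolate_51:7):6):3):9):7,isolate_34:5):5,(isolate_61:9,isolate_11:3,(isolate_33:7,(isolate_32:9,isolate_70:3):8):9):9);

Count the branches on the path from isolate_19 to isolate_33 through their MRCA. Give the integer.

8

The MRCA of isolate_19 and isolate_33 is the root of the tree.
From isolate_19 up to that node: 5 branches. From isolate_33 up to the same node: 3 branches. Total: 5 + 3 = 8.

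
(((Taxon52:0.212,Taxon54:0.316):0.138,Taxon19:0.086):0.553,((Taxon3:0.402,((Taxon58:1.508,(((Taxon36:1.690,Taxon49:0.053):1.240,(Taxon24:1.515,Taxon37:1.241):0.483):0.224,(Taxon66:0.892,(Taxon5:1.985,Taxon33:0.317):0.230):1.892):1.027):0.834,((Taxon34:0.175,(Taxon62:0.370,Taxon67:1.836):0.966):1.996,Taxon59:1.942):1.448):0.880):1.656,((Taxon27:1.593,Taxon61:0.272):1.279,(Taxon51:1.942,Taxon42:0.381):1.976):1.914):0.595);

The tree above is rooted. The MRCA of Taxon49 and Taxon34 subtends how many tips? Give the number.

12

The MRCA of Taxon49 and Taxon34 is the node subtending ((Taxon58,(((Taxon36,Taxon49),(Taxon24,Taxon37)),(Taxon66,(Taxon5,Taxon33)))),((Taxon34,(Taxon62,Taxon67)),Taxon59)).
That clade contains 12 terminal taxa: Taxon24, Taxon33, Taxon34, Taxon36, Taxon37, Taxon49, Taxon5, Taxon58, Taxon59, Taxon62, Taxon66, Taxon67.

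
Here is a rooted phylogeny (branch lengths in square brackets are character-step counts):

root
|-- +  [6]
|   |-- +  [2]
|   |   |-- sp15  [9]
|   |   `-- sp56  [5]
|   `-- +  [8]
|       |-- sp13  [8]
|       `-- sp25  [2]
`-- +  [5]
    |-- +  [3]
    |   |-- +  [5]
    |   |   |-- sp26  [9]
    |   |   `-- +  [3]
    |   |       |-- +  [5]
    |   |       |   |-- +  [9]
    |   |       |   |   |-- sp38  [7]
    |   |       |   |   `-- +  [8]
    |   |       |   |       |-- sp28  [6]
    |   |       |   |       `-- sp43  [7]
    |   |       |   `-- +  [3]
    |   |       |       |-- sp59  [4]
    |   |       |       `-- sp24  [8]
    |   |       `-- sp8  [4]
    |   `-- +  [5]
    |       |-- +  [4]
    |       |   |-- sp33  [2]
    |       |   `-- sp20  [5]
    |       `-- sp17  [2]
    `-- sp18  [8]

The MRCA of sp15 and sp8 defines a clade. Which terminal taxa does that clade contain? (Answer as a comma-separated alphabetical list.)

sp13, sp15, sp17, sp18, sp20, sp24, sp25, sp26, sp28, sp33, sp38, sp43, sp56, sp59, sp8

Tracing sp15: it sits inside (sp15,sp56).
Tracing sp8: it sits inside (((sp38,(sp28,sp43)),(sp59,sp24)),sp8).
The smallest clade enclosing both is the whole tree (their MRCA is the root), so the answer is all 15 tips in alphabetical order.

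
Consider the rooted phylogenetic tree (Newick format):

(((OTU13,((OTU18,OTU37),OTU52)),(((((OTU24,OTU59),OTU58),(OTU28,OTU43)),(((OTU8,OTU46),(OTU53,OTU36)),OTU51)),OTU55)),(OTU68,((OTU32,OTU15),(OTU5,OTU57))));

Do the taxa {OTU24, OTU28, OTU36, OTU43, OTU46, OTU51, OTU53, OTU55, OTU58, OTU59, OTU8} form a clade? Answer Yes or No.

Yes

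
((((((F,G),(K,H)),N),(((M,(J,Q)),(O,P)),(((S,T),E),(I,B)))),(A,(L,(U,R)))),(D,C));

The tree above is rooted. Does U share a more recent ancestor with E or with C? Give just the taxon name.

The MRCA of U and E subtends (((((F,G),(K,H)),N),(((M,(J,Q)),(O,P)),(((S,T),E),(I,B)))),(A,(L,(U,R)))) (19 taxa).
The MRCA of U and C is the root, subtending the entire tree (21 taxa).
The first is nested inside the second, so U shares a more recent common ancestor with E.

E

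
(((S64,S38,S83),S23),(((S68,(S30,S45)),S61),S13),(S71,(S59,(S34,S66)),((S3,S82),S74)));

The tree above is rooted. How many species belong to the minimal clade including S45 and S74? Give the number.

The MRCA of S45 and S74 is the root, so the clade is the entire tree.
That clade contains 16 terminal taxa: S13, S23, S3, S30, S34, S38, S45, S59, S61, S64, S66, S68, S71, S74, S82, S83.

16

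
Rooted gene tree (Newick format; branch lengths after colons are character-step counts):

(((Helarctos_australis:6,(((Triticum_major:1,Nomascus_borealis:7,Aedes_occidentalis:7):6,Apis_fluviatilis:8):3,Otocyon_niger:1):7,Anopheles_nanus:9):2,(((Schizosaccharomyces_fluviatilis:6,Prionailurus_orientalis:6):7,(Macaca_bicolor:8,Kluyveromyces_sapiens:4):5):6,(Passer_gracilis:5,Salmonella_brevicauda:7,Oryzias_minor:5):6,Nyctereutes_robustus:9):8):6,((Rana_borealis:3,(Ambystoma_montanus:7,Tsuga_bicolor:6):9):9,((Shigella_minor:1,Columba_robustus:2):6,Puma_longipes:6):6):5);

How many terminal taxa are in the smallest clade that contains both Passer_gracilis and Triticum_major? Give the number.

The MRCA of Passer_gracilis and Triticum_major is the node subtending ((Helarctos_australis,(((Triticum_major,Nomascus_borealis,Aedes_occidentalis),Apis_fluviatilis),Otocyon_niger),Anopheles_nanus),(((Schizosaccharomyces_fluviatilis,Prionailurus_orientalis),(Macaca_bicolor,Kluyveromyces_sapiens)),(Passer_gracilis,Salmonella_brevicauda,Oryzias_minor),Nyctereutes_robustus)).
That clade contains 15 terminal taxa: Aedes_occidentalis, Anopheles_nanus, Apis_fluviatilis, Helarctos_australis, Kluyveromyces_sapiens, Macaca_bicolor, Nomascus_borealis, Nyctereutes_robustus, Oryzias_minor, Otocyon_niger, Passer_gracilis, Prionailurus_orientalis, Salmonella_brevicauda, Schizosaccharomyces_fluviatilis, Triticum_major.

15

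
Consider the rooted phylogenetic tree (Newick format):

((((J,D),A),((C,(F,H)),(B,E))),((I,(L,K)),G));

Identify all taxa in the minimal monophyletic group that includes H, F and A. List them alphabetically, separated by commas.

Tracing H: it sits inside (F,H).
Tracing F: it sits inside (F,H).
Tracing A: it sits inside ((J,D),A).
The smallest clade enclosing all 3 is (((J,D),A),((C,(F,H)),(B,E))); the answer is its 8 terminal taxa in alphabetical order.

A, B, C, D, E, F, H, J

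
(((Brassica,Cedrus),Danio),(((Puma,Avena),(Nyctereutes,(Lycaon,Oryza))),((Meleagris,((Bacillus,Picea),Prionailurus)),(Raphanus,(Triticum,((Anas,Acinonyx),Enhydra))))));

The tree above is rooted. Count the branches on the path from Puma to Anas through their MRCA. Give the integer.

9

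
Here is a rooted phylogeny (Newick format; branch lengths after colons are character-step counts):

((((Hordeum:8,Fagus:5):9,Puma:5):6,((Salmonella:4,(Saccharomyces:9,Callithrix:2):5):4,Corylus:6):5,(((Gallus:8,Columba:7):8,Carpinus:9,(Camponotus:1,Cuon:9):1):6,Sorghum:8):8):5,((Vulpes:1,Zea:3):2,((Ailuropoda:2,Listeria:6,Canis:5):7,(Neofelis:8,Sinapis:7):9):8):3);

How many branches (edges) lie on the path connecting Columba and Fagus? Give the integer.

The MRCA of Columba and Fagus is the node subtending (((Hordeum,Fagus),Puma),((Salmonella,(Saccharomyces,Callithrix)),Corylus),(((Gallus,Columba),Carpinus,(Camponotus,Cuon)),Sorghum)).
From Columba up to that node: 4 branches. From Fagus up to the same node: 3 branches. Total: 4 + 3 = 7.

7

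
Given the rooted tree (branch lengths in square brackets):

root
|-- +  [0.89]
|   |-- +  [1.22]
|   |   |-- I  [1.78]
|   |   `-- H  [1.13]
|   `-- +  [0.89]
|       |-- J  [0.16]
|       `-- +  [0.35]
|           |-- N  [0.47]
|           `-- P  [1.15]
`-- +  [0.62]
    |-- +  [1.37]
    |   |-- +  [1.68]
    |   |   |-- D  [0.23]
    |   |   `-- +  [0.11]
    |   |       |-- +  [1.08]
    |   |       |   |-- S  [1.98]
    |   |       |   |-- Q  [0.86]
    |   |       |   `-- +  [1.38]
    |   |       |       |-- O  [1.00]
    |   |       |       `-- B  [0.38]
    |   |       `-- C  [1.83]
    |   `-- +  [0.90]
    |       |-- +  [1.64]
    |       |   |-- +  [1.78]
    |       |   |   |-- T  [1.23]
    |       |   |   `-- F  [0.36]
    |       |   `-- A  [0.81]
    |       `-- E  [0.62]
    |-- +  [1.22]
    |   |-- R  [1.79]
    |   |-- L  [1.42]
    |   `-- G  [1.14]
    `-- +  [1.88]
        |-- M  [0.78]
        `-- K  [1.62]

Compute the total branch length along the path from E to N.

The path runs E → … → MRCA → … → N; the MRCA is the root of the tree.
Branch lengths along that path: 0.62 + 0.90 + 1.37 + 0.62 + 0.89 + 0.89 + 0.35 + 0.47 = 6.11.

6.11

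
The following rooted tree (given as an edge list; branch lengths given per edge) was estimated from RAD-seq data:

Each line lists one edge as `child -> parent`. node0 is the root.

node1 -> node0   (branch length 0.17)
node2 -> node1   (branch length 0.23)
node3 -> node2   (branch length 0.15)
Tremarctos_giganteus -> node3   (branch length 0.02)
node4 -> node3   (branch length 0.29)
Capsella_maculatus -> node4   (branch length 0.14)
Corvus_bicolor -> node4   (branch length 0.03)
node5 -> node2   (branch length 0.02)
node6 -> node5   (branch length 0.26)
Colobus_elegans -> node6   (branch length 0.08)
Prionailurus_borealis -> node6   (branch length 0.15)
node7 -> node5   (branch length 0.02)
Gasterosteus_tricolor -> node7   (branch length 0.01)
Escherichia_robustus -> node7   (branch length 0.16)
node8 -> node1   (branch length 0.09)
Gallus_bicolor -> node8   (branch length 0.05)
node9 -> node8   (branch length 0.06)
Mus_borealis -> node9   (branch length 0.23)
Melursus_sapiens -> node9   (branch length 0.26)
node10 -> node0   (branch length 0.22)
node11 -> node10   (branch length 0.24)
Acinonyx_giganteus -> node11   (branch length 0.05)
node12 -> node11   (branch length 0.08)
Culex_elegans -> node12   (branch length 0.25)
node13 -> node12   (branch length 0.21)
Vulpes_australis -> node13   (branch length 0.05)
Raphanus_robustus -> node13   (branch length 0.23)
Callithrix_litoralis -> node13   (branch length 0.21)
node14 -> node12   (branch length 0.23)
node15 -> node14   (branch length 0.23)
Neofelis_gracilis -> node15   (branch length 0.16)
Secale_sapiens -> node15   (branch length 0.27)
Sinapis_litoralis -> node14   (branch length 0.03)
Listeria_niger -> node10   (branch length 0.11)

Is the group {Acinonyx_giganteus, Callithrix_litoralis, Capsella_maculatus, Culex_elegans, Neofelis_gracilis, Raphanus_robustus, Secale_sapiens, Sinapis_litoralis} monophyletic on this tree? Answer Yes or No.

The MRCA of the listed taxa is the root, so the smallest clade containing them is the whole tree.
That clade also contains Colobus_elegans, Corvus_bicolor, Escherichia_robustus, Gallus_bicolor, Gasterosteus_tricolor, Listeria_niger, Melursus_sapiens, Mus_borealis, Prionailurus_borealis, Tremarctos_giganteus, Vulpes_australis, which are not in the proposed group, so the group is not monophyletic.

No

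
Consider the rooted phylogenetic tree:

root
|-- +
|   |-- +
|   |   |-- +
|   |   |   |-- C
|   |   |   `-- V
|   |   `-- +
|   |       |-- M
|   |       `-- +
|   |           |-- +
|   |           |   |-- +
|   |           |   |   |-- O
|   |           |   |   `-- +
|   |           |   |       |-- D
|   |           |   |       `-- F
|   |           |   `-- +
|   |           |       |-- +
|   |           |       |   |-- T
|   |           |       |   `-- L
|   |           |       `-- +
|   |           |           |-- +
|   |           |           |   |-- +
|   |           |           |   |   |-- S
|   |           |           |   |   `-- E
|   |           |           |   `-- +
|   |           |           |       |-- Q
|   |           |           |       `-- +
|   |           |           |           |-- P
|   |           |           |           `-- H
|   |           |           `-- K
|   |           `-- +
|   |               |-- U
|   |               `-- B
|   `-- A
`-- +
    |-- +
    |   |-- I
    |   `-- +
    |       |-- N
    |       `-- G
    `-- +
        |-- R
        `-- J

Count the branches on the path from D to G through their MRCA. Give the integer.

The MRCA of D and G is the root of the tree.
From D up to that node: 8 branches. From G up to the same node: 4 branches. Total: 8 + 4 = 12.

12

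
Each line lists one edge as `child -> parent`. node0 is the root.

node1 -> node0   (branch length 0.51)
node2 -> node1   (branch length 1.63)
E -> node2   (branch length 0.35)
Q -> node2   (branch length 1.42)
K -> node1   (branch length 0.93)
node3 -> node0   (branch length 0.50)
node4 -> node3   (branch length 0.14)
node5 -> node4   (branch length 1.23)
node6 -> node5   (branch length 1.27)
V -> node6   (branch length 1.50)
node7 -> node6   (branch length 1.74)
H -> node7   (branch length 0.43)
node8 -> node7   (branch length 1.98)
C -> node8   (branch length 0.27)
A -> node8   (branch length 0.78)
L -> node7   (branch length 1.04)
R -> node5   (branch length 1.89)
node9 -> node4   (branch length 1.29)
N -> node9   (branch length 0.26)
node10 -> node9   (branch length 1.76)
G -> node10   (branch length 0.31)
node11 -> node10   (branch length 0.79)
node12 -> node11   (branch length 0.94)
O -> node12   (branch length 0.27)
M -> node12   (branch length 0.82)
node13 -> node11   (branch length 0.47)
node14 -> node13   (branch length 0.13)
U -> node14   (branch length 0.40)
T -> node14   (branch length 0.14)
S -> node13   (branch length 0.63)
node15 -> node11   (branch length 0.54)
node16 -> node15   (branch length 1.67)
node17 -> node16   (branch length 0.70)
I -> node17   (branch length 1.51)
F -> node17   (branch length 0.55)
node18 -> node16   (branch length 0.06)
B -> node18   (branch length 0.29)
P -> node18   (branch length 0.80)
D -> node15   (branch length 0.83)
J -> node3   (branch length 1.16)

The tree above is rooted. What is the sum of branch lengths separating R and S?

8.06

The path runs R → … → MRCA → … → S; the MRCA is the node subtending (((V,(H,(C,A),L)),R),(N,(G,((O,M),((U,T),S),(((I,F),(B,P)),D))))).
Branch lengths along that path: 1.89 + 1.23 + 1.29 + 1.76 + 0.79 + 0.47 + 0.63 = 8.06.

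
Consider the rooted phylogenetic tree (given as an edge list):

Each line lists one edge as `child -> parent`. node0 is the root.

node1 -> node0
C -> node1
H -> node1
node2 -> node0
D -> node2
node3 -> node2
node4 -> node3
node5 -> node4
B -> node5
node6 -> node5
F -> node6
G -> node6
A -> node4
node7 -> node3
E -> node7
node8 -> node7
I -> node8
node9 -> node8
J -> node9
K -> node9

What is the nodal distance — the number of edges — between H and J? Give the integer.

8

The MRCA of H and J is the root of the tree.
From H up to that node: 2 branches. From J up to the same node: 6 branches. Total: 2 + 6 = 8.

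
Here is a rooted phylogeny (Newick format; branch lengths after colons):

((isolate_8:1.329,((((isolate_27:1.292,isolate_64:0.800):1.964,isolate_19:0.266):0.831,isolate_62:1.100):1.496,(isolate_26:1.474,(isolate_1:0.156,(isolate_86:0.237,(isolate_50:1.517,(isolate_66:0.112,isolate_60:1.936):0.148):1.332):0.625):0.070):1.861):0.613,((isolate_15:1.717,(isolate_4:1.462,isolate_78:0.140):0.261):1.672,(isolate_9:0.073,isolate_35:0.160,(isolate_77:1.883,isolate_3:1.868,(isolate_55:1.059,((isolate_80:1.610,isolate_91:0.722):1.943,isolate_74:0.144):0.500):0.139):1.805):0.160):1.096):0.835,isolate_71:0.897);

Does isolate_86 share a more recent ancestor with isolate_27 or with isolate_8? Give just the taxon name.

isolate_27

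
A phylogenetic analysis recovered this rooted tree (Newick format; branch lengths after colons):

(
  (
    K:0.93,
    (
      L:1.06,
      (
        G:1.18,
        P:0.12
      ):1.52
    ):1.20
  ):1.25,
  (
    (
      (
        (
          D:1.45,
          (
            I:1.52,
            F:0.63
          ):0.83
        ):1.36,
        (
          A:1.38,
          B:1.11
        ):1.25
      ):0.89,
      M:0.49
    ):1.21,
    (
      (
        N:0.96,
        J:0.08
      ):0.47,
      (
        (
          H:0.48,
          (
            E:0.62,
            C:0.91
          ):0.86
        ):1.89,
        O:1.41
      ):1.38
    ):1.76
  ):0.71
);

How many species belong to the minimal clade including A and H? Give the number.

12

The MRCA of A and H is the node subtending ((((D,(I,F)),(A,B)),M),((N,J),((H,(E,C)),O))).
That clade contains 12 terminal taxa: A, B, C, D, E, F, H, I, J, M, N, O.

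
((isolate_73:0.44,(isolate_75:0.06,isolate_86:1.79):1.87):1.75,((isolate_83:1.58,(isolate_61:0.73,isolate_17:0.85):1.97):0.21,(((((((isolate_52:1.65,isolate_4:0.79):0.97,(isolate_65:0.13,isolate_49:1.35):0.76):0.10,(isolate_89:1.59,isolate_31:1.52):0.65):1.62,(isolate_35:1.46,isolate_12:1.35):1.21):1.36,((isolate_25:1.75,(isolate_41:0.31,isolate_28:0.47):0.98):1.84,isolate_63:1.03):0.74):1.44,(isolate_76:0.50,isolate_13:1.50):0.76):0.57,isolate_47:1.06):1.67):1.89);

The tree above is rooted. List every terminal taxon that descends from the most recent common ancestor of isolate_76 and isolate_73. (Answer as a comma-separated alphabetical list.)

isolate_12, isolate_13, isolate_17, isolate_25, isolate_28, isolate_31, isolate_35, isolate_4, isolate_41, isolate_47, isolate_49, isolate_52, isolate_61, isolate_63, isolate_65, isolate_73, isolate_75, isolate_76, isolate_83, isolate_86, isolate_89

Tracing isolate_76: it sits inside (isolate_76,isolate_13).
Tracing isolate_73: it sits inside (isolate_73,(isolate_75,isolate_86)).
The smallest clade enclosing both is the whole tree (their MRCA is the root), so the answer is all 21 tips in alphabetical order.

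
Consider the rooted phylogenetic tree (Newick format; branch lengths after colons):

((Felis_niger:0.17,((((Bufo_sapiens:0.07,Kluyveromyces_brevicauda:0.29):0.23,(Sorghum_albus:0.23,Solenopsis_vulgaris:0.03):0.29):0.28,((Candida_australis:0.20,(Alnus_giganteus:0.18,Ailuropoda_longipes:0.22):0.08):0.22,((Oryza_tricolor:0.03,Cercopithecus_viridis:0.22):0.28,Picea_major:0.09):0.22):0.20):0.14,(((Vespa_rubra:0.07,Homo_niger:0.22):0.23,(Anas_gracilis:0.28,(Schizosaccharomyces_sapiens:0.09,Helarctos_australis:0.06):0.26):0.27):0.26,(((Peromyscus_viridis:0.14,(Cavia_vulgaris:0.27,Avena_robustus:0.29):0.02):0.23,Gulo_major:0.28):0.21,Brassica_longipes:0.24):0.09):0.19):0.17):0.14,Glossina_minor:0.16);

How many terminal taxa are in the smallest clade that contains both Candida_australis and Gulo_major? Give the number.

20

The MRCA of Candida_australis and Gulo_major is the node subtending ((((Bufo_sapiens,Kluyveromyces_brevicauda),(Sorghum_albus,Solenopsis_vulgaris)),((Candida_australis,(Alnus_giganteus,Ailuropoda_longipes)),((Oryza_tricolor,Cercopithecus_viridis),Picea_major))),(((Vespa_rubra,Homo_niger),(Anas_gracilis,(Schizosaccharomyces_sapiens,Helarctos_australis))),(((Peromyscus_viridis,(Cavia_vulgaris,Avena_robustus)),Gulo_major),Brassica_longipes))).
That clade contains 20 terminal taxa: Ailuropoda_longipes, Alnus_giganteus, Anas_gracilis, Avena_robustus, Brassica_longipes, Bufo_sapiens, Candida_australis, Cavia_vulgaris, Cercopithecus_viridis, Gulo_major, Helarctos_australis, Homo_niger, Kluyveromyces_brevicauda, Oryza_tricolor, Peromyscus_viridis, Picea_major, Schizosaccharomyces_sapiens, Solenopsis_vulgaris, Sorghum_albus, Vespa_rubra.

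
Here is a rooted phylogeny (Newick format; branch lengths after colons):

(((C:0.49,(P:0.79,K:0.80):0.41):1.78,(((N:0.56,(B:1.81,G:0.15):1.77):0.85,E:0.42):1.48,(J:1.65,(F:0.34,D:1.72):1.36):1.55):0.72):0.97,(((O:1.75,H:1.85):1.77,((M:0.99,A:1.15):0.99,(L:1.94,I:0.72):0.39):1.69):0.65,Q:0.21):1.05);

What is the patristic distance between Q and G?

The path runs Q → … → MRCA → … → G; the MRCA is the root of the tree.
Branch lengths along that path: 0.21 + 1.05 + 0.97 + 0.72 + 1.48 + 0.85 + 1.77 + 0.15 = 7.20.

7.20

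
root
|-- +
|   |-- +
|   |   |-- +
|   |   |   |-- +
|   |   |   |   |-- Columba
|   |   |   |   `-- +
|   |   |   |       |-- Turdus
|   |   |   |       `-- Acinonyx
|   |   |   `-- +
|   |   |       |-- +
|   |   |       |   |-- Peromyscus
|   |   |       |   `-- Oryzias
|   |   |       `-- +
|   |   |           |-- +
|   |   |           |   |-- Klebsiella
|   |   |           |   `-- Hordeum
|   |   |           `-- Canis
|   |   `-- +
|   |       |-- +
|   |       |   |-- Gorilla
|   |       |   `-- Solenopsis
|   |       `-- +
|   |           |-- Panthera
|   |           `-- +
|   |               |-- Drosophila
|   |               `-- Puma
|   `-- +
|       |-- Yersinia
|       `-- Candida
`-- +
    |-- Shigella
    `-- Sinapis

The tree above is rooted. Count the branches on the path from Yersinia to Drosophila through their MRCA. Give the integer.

7

The MRCA of Yersinia and Drosophila is the node subtending ((((Columba,(Turdus,Acinonyx)),((Peromyscus,Oryzias),((Klebsiella,Hordeum),Canis))),((Gorilla,Solenopsis),(Panthera,(Drosophila,Puma)))),(Yersinia,Candida)).
From Yersinia up to that node: 2 branches. From Drosophila up to the same node: 5 branches. Total: 2 + 5 = 7.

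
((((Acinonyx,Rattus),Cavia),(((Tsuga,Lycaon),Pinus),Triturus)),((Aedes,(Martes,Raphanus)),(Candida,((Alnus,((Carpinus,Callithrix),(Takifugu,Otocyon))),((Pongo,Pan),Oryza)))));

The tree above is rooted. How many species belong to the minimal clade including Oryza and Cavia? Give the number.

19

The MRCA of Oryza and Cavia is the root, so the clade is the entire tree.
That clade contains 19 terminal taxa: Acinonyx, Aedes, Alnus, Callithrix, Candida, Carpinus, Cavia, Lycaon, Martes, Oryza, Otocyon, Pan, Pinus, Pongo, Raphanus, Rattus, Takifugu, Triturus, Tsuga.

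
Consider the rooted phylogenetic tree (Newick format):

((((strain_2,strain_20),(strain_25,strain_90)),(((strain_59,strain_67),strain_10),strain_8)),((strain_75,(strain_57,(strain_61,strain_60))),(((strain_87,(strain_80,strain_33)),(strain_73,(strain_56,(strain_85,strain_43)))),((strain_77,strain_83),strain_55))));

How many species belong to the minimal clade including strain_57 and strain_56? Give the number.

14

The MRCA of strain_57 and strain_56 is the node subtending ((strain_75,(strain_57,(strain_61,strain_60))),(((strain_87,(strain_80,strain_33)),(strain_73,(strain_56,(strain_85,strain_43)))),((strain_77,strain_83),strain_55))).
That clade contains 14 terminal taxa: strain_33, strain_43, strain_55, strain_56, strain_57, strain_60, strain_61, strain_73, strain_75, strain_77, strain_80, strain_83, strain_85, strain_87.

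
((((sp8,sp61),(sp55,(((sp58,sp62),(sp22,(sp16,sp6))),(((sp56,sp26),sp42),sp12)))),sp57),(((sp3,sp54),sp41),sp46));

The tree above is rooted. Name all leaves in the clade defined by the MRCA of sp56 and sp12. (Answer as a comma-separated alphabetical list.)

sp12, sp26, sp42, sp56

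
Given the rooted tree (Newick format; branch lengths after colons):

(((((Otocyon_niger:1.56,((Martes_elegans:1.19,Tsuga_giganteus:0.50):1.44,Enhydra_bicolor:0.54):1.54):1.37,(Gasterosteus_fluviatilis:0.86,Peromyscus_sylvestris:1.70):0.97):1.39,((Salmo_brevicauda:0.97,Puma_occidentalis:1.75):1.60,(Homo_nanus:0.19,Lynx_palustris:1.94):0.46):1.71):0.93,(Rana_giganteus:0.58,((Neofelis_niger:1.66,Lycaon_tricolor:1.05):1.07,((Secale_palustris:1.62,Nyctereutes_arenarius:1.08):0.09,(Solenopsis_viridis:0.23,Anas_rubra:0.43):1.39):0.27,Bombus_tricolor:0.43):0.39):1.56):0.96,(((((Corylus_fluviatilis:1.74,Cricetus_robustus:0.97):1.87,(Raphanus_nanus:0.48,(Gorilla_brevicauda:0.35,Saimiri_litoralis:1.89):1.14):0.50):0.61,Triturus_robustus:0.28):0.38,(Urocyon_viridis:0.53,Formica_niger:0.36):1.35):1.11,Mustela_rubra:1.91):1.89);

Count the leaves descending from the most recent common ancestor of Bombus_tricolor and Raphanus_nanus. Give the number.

The MRCA of Bombus_tricolor and Raphanus_nanus is the root, so the clade is the entire tree.
That clade contains 27 terminal taxa: Anas_rubra, Bombus_tricolor, Corylus_fluviatilis, Cricetus_robustus, Enhydra_bicolor, Formica_niger, Gasterosteus_fluviatilis, Gorilla_brevicauda, Homo_nanus, Lycaon_tricolor, Lynx_palustris, Martes_elegans, Mustela_rubra, Neofelis_niger, Nyctereutes_arenarius, Otocyon_niger, Peromyscus_sylvestris, Puma_occidentalis, Rana_giganteus, Raphanus_nanus, Saimiri_litoralis, Salmo_brevicauda, Secale_palustris, Solenopsis_viridis, Triturus_robustus, Tsuga_giganteus, Urocyon_viridis.

27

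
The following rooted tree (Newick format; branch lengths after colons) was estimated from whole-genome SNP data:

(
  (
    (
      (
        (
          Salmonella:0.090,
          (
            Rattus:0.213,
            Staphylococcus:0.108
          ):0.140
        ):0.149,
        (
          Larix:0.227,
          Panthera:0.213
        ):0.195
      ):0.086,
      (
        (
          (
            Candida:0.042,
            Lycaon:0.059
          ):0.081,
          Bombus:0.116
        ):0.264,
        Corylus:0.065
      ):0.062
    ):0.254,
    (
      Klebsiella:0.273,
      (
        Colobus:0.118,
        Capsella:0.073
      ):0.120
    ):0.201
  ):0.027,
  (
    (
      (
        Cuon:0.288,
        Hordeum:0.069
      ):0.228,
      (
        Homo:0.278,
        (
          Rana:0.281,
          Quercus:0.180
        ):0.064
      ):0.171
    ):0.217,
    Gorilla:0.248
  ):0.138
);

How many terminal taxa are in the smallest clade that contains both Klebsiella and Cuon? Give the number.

The MRCA of Klebsiella and Cuon is the root, so the clade is the entire tree.
That clade contains 18 terminal taxa: Bombus, Candida, Capsella, Colobus, Corylus, Cuon, Gorilla, Homo, Hordeum, Klebsiella, Larix, Lycaon, Panthera, Quercus, Rana, Rattus, Salmonella, Staphylococcus.

18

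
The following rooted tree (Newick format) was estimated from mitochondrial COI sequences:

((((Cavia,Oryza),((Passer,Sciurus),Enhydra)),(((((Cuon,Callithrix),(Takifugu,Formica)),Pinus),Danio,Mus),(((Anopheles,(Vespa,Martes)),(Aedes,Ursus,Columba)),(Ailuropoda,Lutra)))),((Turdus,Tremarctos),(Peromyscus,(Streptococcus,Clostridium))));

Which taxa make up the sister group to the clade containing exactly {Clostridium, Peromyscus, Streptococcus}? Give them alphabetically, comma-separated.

The clade containing exactly {Clostridium, Peromyscus, Streptococcus} attaches to the tree at the node subtending ((Turdus,Tremarctos),(Peromyscus,(Streptococcus,Clostridium))).
The other lineage descending from that same node — the sister group — is (Turdus,Tremarctos); its 2 tips in alphabetical order are the answer.

Tremarctos, Turdus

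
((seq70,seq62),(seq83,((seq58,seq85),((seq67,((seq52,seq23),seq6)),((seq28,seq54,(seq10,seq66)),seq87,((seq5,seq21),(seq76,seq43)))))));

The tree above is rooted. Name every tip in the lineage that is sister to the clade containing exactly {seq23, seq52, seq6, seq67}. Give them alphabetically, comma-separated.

seq10, seq21, seq28, seq43, seq5, seq54, seq66, seq76, seq87

The clade containing exactly {seq23, seq52, seq6, seq67} attaches to the tree at the node subtending ((seq67,((seq52,seq23),seq6)),((seq28,seq54,(seq10,seq66)),seq87,((seq5,seq21),(seq76,seq43)))).
The other lineage descending from that same node — the sister group — is ((seq28,seq54,(seq10,seq66)),seq87,((seq5,seq21),(seq76,seq43))); its 9 tips in alphabetical order are the answer.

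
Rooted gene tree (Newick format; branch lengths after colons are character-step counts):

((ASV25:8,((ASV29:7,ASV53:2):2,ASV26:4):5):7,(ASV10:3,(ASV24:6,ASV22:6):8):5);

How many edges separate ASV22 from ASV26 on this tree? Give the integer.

The MRCA of ASV22 and ASV26 is the root of the tree.
From ASV22 up to that node: 3 branches. From ASV26 up to the same node: 3 branches. Total: 3 + 3 = 6.

6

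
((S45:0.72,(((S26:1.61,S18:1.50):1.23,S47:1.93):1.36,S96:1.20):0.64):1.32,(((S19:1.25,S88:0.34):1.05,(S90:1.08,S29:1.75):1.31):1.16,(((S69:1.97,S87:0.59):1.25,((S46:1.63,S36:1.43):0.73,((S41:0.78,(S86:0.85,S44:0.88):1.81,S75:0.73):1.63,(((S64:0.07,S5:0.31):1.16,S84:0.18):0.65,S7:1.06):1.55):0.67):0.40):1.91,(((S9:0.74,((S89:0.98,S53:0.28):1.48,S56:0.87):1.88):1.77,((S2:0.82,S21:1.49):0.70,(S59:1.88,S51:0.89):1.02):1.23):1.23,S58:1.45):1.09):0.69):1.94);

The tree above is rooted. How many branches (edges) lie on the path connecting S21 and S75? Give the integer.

10

The MRCA of S21 and S75 is the node subtending (((S69,S87),((S46,S36),((S41,(S86,S44),S75),(((S64,S5),S84),S7)))),(((S9,((S89,S53),S56)),((S2,S21),(S59,S51))),S58)).
From S21 up to that node: 5 branches. From S75 up to the same node: 5 branches. Total: 5 + 5 = 10.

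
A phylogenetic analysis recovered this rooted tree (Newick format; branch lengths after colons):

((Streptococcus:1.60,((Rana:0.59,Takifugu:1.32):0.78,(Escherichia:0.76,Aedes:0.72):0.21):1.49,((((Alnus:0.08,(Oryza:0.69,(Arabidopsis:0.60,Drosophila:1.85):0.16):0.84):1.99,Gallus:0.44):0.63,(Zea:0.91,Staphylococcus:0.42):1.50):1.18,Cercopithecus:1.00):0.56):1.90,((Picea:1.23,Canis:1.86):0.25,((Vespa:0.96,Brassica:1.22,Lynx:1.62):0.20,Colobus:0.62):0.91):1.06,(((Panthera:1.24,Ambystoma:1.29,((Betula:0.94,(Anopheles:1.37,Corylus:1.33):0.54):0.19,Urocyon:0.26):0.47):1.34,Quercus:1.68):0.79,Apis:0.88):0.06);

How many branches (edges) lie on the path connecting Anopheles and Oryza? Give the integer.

14

The MRCA of Anopheles and Oryza is the root of the tree.
From Anopheles up to that node: 7 branches. From Oryza up to the same node: 7 branches. Total: 7 + 7 = 14.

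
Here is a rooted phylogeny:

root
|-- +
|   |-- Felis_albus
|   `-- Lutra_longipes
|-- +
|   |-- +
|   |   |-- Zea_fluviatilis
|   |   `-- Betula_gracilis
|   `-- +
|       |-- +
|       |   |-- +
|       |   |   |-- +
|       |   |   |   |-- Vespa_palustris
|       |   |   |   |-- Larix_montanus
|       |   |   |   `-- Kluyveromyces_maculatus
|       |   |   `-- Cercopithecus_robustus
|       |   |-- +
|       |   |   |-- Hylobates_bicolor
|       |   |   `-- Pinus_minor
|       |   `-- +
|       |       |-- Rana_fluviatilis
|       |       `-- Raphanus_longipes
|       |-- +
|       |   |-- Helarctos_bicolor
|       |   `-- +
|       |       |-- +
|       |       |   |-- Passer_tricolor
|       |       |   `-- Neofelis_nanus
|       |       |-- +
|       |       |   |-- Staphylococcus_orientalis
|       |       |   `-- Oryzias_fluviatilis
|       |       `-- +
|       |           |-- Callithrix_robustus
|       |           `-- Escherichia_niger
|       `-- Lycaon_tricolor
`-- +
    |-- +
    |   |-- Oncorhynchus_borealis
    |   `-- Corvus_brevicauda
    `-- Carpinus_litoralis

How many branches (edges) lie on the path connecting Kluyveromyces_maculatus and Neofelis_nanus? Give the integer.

8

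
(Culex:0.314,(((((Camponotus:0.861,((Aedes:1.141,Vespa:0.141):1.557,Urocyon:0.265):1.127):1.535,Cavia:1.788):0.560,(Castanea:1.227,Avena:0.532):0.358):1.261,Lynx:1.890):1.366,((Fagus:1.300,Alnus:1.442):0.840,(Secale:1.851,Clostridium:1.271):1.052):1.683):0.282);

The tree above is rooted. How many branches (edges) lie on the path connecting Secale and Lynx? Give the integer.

The MRCA of Secale and Lynx is the node subtending (((((Camponotus,((Aedes,Vespa),Urocyon)),Cavia),(Castanea,Avena)),Lynx),((Fagus,Alnus),(Secale,Clostridium))).
From Secale up to that node: 3 branches. From Lynx up to the same node: 2 branches. Total: 3 + 2 = 5.

5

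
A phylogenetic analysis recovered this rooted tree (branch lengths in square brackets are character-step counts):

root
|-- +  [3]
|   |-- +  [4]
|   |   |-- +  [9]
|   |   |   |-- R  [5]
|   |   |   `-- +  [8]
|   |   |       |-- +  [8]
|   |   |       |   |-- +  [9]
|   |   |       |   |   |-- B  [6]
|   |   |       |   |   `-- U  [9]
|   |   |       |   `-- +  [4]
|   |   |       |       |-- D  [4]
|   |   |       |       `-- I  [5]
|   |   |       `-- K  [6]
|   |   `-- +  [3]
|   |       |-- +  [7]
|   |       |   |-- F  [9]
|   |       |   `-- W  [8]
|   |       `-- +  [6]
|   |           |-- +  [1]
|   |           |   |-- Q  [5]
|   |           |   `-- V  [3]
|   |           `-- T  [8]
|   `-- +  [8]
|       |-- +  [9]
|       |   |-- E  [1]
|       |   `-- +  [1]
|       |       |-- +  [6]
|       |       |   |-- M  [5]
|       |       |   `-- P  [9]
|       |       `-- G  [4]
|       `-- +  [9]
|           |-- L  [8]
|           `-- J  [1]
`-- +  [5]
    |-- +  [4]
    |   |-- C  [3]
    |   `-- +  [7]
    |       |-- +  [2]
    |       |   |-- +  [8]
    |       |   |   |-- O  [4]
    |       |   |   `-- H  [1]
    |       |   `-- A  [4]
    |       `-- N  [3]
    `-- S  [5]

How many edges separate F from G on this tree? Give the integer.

The MRCA of F and G is the node subtending (((R,(((B,U),(D,I)),K)),((F,W),((Q,V),T))),((E,((M,P),G)),(L,J))).
From F up to that node: 4 branches. From G up to the same node: 4 branches. Total: 4 + 4 = 8.

8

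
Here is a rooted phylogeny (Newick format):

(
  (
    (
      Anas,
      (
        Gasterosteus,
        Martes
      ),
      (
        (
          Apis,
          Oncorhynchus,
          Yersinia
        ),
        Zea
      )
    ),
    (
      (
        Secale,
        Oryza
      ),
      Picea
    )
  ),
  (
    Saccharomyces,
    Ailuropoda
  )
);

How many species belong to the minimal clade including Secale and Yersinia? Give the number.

The MRCA of Secale and Yersinia is the node subtending ((Anas,(Gasterosteus,Martes),((Apis,Oncorhynchus,Yersinia),Zea)),((Secale,Oryza),Picea)).
That clade contains 10 terminal taxa: Anas, Apis, Gasterosteus, Martes, Oncorhynchus, Oryza, Picea, Secale, Yersinia, Zea.

10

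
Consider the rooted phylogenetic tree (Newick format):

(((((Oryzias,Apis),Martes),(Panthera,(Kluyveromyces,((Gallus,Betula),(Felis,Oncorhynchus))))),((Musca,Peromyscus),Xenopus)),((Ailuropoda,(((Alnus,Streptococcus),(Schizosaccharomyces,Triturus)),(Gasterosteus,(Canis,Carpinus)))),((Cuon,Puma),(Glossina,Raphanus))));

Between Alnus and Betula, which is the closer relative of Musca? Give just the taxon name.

The MRCA of Musca and Betula subtends ((((Oryzias,Apis),Martes),(Panthera,(Kluyveromyces,((Gallus,Betula),(Felis,Oncorhynchus))))),((Musca,Peromyscus),Xenopus)) (12 taxa).
The MRCA of Musca and Alnus is the root, subtending the entire tree (24 taxa).
The first is nested inside the second, so Musca shares a more recent common ancestor with Betula.

Betula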